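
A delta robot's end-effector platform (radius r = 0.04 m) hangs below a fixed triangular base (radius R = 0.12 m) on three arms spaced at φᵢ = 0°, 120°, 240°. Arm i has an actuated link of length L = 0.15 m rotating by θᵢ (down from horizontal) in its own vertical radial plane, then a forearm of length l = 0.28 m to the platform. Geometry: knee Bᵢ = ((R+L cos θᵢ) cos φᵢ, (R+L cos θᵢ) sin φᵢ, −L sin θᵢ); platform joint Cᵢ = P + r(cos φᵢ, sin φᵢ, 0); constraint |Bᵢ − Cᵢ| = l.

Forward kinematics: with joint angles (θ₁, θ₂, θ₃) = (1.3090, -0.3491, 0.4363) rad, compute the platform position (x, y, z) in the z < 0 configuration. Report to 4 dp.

φ1=0.0°: virtual centre (0.1188, 0.0000, -0.1449), radius l
arm 2 at φ=120.0°: e+L cos θ2 = 0.2210;  centre 2 = (-0.1105, 0.1914, 0.0513)
centre 3 = (0.2159·cos240.0°, 0.2159·sin240.0°, -0.0634) = (-0.1080, -0.1870, -0.0634)
subtract pairs → two planes through P
plane₁₂: -0.4586x+0.3827y+0.3924z = 0.0163
det = 0.3451;  x = -0.0349+0.6060z,  y = 0.0008+-0.2991z
sphere 1 gives Az²+Bz+C=0 with A=1.4567, B=0.1029, C=-0.0338;  B²−4AC=0.2073;  roots -0.1916, 0.1210;  negative root z = -0.1916
x = -0.1511, y = 0.0581

(-0.1511, 0.0581, -0.1916)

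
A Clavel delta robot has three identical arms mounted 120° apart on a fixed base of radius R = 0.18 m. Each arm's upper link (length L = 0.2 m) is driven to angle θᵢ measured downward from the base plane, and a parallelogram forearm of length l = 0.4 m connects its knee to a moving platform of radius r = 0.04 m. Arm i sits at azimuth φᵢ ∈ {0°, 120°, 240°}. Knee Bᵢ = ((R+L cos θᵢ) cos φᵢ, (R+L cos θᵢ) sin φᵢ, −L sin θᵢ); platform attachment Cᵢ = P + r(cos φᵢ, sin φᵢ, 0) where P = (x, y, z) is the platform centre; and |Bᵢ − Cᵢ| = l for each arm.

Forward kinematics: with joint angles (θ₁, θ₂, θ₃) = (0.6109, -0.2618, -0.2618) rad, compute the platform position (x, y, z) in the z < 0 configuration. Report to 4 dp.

S1 = (0.3038·cos0.0°, 0.3038·sin0.0°, -0.1147) = (0.3038, 0.0000, -0.1147)
S2 = (0.3332·cos120.0°, 0.3332·sin120.0°, 0.0518) = (-0.1666, 0.2885, 0.0518)
φ3=240.0°: virtual centre (-0.1666, -0.2885, 0.0518), radius l
subtract pairs → two planes through P
[-0.9408 0.5771 0.3330]·P = 0.0082;  [-0.9408 -0.5771 0.3330]·P = 0.0082
Cramer: x(z) = -0.0087+0.3539z;  y(z) = 0.0000-0.0000z
quadratic in z: (1.1253)z²+(0.0082)z+(-0.0491)=0, √Δ=0.4704 → z ∈ {-0.2127, 0.2054}; z = -0.2127 (taking z<0)
x = -0.0840, y = 0.0000

(-0.0840, 0.0000, -0.2127)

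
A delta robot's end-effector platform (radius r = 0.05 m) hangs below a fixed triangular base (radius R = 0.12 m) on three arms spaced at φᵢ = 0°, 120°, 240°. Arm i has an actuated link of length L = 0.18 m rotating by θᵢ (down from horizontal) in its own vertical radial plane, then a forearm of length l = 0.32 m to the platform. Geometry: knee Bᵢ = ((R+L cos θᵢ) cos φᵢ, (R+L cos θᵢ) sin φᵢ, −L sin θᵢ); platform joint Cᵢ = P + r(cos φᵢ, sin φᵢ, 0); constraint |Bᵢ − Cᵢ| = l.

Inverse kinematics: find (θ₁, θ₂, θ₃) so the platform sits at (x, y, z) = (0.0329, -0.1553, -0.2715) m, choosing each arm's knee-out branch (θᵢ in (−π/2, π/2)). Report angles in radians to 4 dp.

θ₁ = 0.4364, θ₂ = 1.1343, θ₃ = -0.0001

φ1=0.0° → target in arm frame (0.0329, -0.1553)
  A cos θ + B sin θ = C:  0.0371·cos θ + -0.2715·sin θ = -0.0811
  √(A²+B²)=0.2740;  θ1 = -1.4350+1.8714 ≈ 0.4364
arm 2 (φ=120.0°): x'=-0.1509, y'=0.0492
  A cos θ + B sin θ = C:  0.2209·cos θ + -0.2715·sin θ = -0.1526
  θ2 = atan2(B,A) + arccos(C/0.3500) = 1.1343
arm 3 (φ=240.0°): x'=0.1180, y'=0.1061
  A cos θ + B sin θ = C:  -0.0480·cos θ + -0.2715·sin θ = -0.0480
  γ=atan2(-0.2715,-0.0480)=-1.7459;  ψ=arccos(-0.1742)=1.7458;  θ3=γ+ψ≈-0.0001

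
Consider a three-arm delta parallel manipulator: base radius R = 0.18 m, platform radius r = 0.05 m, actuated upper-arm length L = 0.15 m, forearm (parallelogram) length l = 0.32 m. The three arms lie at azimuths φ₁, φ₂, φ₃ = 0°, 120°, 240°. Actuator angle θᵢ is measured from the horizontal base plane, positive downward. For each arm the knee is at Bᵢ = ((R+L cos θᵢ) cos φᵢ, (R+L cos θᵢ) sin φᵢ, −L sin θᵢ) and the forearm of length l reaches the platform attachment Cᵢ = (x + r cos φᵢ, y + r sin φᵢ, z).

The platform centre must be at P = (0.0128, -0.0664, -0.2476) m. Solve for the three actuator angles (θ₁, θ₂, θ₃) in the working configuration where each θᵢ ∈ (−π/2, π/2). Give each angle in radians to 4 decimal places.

rotate P by −φ1: (0.0128, -0.0664, -0.2476)
  e−x'=0.1172;  (l²−L²−(e−x')²−y'²−z²)/2L = 0.0015
  γ=atan2(-0.2476,0.1172)=-1.1287;  ψ=arccos(0.0055)=1.5653;  θ1=γ+ψ≈0.4366
rotate P by −φ2: (-0.0639, 0.0221, -0.2476)
  e−x'=0.1939;  (l²−L²−(e−x')²−y'²−z²)/2L = -0.0650
  θ2 = atan2(B,A) + arccos(C/0.3145) = 0.8725
φ3=240.0° → target in arm frame (0.0511, 0.0443)
  e−x'=0.0789;  (l²−L²−(e−x')²−y'²−z²)/2L = 0.0347
  √(A²+B²)=0.2599;  θ3 = -1.2623+1.4369 ≈ 0.1746

θ₁ = 0.4366, θ₂ = 0.8725, θ₃ = 0.1746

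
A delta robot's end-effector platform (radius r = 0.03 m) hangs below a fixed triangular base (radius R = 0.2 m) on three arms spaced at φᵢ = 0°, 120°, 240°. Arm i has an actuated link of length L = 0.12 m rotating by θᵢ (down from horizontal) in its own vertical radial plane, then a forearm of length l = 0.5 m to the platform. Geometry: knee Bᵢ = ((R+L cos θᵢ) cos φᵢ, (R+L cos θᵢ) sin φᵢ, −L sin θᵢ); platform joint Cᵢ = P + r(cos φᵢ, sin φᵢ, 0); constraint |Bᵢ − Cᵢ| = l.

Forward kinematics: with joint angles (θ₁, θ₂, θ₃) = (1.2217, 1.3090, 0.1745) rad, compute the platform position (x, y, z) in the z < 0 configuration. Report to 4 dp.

(-0.0682, -0.1408, -0.5029)

O1 = (0.2110·cos0.0°, 0.2110·sin0.0°, -0.1128) = (0.2110, 0.0000, -0.1128)
O2 = (0.2011·cos120.0°, 0.2011·sin120.0°, -0.1159) = (-0.1005, 0.1741, -0.1159)
φ3=240.0°: virtual centre (-0.1441, -0.2496, -0.0208), radius l
eliminate P² terms by subtracting sphere 1 from 2 and 3
linear system: -0.6231x+0.3482y = -0.0034−-0.0063z; -0.7103x+-0.4991y = 0.0262−0.1839z
det = 0.5584;  x = -0.0133+0.1090z,  y = -0.0336+0.2132z
sphere 1 gives Az²+Bz+C=0 with A=1.0573, B=0.1623, C=-0.1858;  B²−4AC=0.8122;  roots -0.5029, 0.3494;  negative root z = -0.5029
x = -0.0682, y = -0.1408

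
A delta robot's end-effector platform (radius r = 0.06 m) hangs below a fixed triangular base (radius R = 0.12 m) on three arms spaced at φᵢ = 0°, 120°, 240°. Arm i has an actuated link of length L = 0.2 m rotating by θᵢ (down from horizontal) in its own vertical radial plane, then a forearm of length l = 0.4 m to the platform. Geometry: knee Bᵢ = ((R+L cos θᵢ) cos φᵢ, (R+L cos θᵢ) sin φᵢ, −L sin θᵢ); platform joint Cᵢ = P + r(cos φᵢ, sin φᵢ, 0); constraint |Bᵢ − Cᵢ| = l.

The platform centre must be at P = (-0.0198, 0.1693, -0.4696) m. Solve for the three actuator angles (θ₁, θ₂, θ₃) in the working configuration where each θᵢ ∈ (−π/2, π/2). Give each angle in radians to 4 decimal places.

rotate P by −φ1: (-0.0198, 0.1693, -0.4696)
  A cos θ + B sin θ = C:  0.0798·cos θ + -0.4696·sin θ = -0.3389
  γ=atan2(-0.4696,0.0798)=-1.4025;  ψ=arccos(-0.7115)=2.3624;  θ1=γ+ψ≈0.9599
arm 2 (φ=120.0°): x'=0.1565, y'=-0.0675
  A=-0.0965, B=-0.4696, C=(l²−L²−A²−y'²−z²)/(2L)=-0.2860
  √(A²+B²)=0.4794;  θ2 = -1.7735+2.2100 ≈ 0.4365
φ3=240.0° → target in arm frame (-0.1367, -0.1018)
  e−x'=0.1967;  (l²−L²−(e−x')²−y'²−z²)/2L = -0.3740
  γ=atan2(-0.4696,0.1967)=-1.1741;  ψ=arccos(-0.7345)=2.3957;  θ3=γ+ψ≈1.2216

θ₁ = 0.9599, θ₂ = 0.4365, θ₃ = 1.2216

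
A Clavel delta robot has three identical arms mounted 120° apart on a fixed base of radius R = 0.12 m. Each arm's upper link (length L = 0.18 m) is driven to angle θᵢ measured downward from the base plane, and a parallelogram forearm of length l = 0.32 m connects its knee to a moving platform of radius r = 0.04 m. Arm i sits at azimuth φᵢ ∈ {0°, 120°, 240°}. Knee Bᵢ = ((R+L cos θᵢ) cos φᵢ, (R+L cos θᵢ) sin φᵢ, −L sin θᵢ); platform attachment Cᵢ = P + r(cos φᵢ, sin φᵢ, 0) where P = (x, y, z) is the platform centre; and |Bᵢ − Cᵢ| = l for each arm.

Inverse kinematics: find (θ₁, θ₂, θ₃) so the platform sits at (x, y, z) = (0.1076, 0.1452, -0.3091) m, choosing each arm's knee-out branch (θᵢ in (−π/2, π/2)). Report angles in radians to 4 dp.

φ1=0.0° → target in arm frame (0.1076, 0.1452)
  A=-0.0276, B=-0.3091, C=(l²−L²−A²−y'²−z²)/(2L)=-0.1316
  √(A²+B²)=0.3103;  θ1 = -1.6599+2.0088 ≈ 0.3490
arm 2 (φ=120.0°): x'=0.0719, y'=-0.1658
  A cos θ + B sin θ = C:  0.0081·cos θ + -0.3091·sin θ = -0.1475
  γ=atan2(-0.3091,0.0081)=-1.5447;  ψ=arccos(-0.4770)=2.0680;  θ2=γ+ψ≈0.5232
φ3=240.0° → target in arm frame (-0.1795, 0.0206)
  A cos θ + B sin θ = C:  0.2595·cos θ + -0.3091·sin θ = -0.2593
  √(A²+B²)=0.4036;  θ3 = -0.8723+2.2683 ≈ 1.3960

θ₁ = 0.3490, θ₂ = 0.5232, θ₃ = 1.3960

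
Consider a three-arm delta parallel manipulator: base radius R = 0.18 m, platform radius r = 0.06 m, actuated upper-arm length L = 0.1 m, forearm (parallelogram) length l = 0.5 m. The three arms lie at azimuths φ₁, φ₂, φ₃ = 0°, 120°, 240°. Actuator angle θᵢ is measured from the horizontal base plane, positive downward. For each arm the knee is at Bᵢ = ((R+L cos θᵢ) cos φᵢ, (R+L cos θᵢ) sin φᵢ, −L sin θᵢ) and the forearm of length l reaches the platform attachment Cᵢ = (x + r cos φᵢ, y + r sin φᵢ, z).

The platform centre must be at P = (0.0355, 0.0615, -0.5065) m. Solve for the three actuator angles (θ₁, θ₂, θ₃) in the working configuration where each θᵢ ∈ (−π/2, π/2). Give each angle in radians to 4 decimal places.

θ₁ = 0.4360, θ₂ = 0.4360, θ₃ = 0.8725

arm 1 (φ=0.0°): x'=0.0355, y'=0.0615
  A cos θ + B sin θ = C:  0.0845·cos θ + -0.5065·sin θ = -0.1373
  θ1 = atan2(B,A) + arccos(C/0.5135) = 0.4360
arm 2 (φ=120.0°): x'=0.0355, y'=-0.0615
  A=0.0845, B=-0.5065, C=(l²−L²−A²−y'²−z²)/(2L)=-0.1373
  γ=atan2(-0.5065,0.0845)=-1.4055;  ψ=arccos(-0.2674)=1.8415;  θ2=γ+ψ≈0.4360
φ3=240.0° → target in arm frame (-0.0710, 0.0000)
  A cos θ + B sin θ = C:  0.1910·cos θ + -0.5065·sin θ = -0.2651
  √(A²+B²)=0.5413;  θ3 = -1.2102+2.0827 ≈ 0.8725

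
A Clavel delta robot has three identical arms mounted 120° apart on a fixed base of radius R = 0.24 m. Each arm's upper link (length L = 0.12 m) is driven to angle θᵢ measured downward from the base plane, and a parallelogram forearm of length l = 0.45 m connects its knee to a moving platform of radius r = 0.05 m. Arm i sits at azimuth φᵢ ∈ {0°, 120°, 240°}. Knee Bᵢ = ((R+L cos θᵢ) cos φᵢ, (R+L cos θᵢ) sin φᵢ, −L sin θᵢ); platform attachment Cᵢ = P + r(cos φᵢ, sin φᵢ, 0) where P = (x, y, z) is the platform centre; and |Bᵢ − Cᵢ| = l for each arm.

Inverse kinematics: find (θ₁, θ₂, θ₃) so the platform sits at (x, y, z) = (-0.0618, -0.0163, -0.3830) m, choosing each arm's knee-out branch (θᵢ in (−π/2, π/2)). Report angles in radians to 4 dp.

φ1=0.0° → target in arm frame (-0.0618, -0.0163)
  e−x'=0.2518;  (l²−L²−(e−x')²−y'²−z²)/2L = -0.0927
  θ1 = atan2(B,A) + arccos(C/0.4584) = 0.7853
arm 2 (φ=120.0°): x'=0.0168, y'=0.0617
  A cos θ + B sin θ = C:  0.1732·cos θ + -0.3830·sin θ = 0.0317
  γ=atan2(-0.3830,0.1732)=-1.1461;  ψ=arccos(0.0754)=1.4954;  θ2=γ+ψ≈0.3493
φ3=240.0° → target in arm frame (0.0450, -0.0454)
  e−x'=0.1450;  (l²−L²−(e−x')²−y'²−z²)/2L = 0.0764
  θ3 = atan2(B,A) + arccos(C/0.4095) = 0.1743

θ₁ = 0.7853, θ₂ = 0.3493, θ₃ = 0.1743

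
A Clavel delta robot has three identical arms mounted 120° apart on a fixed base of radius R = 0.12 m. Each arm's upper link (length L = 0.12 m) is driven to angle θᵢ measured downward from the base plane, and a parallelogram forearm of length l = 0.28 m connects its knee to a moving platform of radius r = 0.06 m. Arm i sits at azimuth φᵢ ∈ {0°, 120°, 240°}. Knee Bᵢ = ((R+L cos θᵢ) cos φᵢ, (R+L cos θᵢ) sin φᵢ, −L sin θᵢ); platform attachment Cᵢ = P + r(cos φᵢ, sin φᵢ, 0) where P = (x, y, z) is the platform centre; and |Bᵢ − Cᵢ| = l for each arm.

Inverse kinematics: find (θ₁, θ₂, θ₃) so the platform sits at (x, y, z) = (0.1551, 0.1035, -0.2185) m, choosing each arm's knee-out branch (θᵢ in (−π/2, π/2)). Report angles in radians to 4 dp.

φ1=0.0° → target in arm frame (0.1551, 0.1035)
  e−x'=-0.0951;  (l²−L²−(e−x')²−y'²−z²)/2L = -0.0146
  γ=atan2(-0.2185,-0.0951)=-1.9813;  ψ=arccos(-0.0612)=1.6320;  θ1=γ+ψ≈-0.3493
rotate P by −φ2: (0.0121, -0.1861, -0.2185)
  A=0.0479, B=-0.2185, C=(l²−L²−A²−y'²−z²)/(2L)=-0.0861
  θ2 = atan2(B,A) + arccos(C/0.2237) = 0.6109
arm 3 (φ=240.0°): x'=-0.1672, y'=0.0826
  A cos θ + B sin θ = C:  0.2272·cos θ + -0.2185·sin θ = -0.1757
  θ3 = atan2(B,A) + arccos(C/0.3152) = 1.3962

θ₁ = -0.3493, θ₂ = 0.6109, θ₃ = 1.3962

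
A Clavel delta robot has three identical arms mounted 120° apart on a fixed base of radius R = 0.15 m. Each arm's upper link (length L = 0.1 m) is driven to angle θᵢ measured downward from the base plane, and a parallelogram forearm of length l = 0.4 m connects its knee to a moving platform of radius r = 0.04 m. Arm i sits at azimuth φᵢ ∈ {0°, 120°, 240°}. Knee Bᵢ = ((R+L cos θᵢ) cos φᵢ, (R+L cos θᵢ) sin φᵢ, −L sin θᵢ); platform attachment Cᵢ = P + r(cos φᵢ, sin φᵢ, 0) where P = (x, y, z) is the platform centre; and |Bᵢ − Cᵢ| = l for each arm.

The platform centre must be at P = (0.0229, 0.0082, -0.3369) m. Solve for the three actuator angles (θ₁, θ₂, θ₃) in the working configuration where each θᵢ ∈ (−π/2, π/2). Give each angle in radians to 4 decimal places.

θ₁ = -0.1744, θ₂ = 0.0003, θ₃ = 0.0875

φ1=0.0° → target in arm frame (0.0229, 0.0082)
  e−x'=0.0871;  (l²−L²−(e−x')²−y'²−z²)/2L = 0.1442
  θ1 = atan2(B,A) + arccos(C/0.3480) = -0.1744
arm 2 (φ=120.0°): x'=-0.0043, y'=-0.0239
  A cos θ + B sin θ = C:  0.1143·cos θ + -0.3369·sin θ = 0.1143
  γ=atan2(-0.3369,0.1143)=-1.2436;  ψ=arccos(0.3211)=1.2439;  θ2=γ+ψ≈0.0003
arm 3 (φ=240.0°): x'=-0.0186, y'=0.0157
  A=0.1286, B=-0.3369, C=(l²−L²−A²−y'²−z²)/(2L)=0.0986
  γ=atan2(-0.3369,0.1286)=-1.2063;  ψ=arccos(0.2735)=1.2938;  θ3=γ+ψ≈0.0875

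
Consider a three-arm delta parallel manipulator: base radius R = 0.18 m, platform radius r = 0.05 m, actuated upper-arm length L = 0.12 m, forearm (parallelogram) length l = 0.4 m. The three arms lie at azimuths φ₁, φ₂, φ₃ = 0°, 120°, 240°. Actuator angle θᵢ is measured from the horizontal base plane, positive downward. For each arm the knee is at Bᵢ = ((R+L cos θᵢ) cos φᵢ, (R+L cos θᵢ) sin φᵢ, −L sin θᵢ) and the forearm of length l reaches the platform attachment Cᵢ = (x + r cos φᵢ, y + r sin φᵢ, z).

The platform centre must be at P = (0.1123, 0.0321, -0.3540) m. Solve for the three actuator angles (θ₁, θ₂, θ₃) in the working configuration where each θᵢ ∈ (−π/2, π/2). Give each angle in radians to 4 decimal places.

φ1=0.0° → target in arm frame (0.1123, 0.0321)
  e−x'=0.0177;  (l²−L²−(e−x')²−y'²−z²)/2L = 0.0789
  √(A²+B²)=0.3544;  θ1 = -1.5208+1.3463 ≈ -0.1746
arm 2 (φ=120.0°): x'=-0.0284, y'=-0.1133
  e−x'=0.1584;  (l²−L²−(e−x')²−y'²−z²)/2L = -0.0735
  θ2 = atan2(B,A) + arccos(C/0.3878) = 0.6112
rotate P by −φ3: (-0.0839, 0.0812, -0.3540)
  A=0.2139, B=-0.3540, C=(l²−L²−A²−y'²−z²)/(2L)=-0.1337
  γ=atan2(-0.3540,0.2139)=-1.0272;  ψ=arccos(-0.3232)=1.8999;  θ3=γ+ψ≈0.8727

θ₁ = -0.1746, θ₂ = 0.6112, θ₃ = 0.8727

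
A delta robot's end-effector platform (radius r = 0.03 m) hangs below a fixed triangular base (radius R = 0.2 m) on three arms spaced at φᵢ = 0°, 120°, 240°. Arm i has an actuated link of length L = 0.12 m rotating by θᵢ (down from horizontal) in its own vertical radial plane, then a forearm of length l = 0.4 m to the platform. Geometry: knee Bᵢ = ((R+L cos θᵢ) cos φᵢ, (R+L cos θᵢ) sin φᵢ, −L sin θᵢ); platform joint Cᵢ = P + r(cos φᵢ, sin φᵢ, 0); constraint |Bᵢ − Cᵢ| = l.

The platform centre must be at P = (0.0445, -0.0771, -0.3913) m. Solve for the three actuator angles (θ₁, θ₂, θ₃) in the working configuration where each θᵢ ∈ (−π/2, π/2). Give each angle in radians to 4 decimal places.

φ1=0.0° → target in arm frame (0.0445, -0.0771)
  e−x'=0.1255;  (l²−L²−(e−x')²−y'²−z²)/2L = -0.1217
  θ1 = atan2(B,A) + arccos(C/0.4109) = 0.6111
arm 2 (φ=120.0°): x'=-0.0890, y'=0.0000
  A cos θ + B sin θ = C:  0.2590·cos θ + -0.3913·sin θ = -0.3109
  γ=atan2(-0.3913,0.2590)=-0.9861;  ψ=arccos(-0.6625)=2.2949;  θ2=γ+ψ≈1.3088
φ3=240.0° → target in arm frame (0.0445, 0.0771)
  A=0.1255, B=-0.3913, C=(l²−L²−A²−y'²−z²)/(2L)=-0.1217
  θ3 = atan2(B,A) + arccos(C/0.4109) = 0.6109

θ₁ = 0.6111, θ₂ = 1.3088, θ₃ = 0.6109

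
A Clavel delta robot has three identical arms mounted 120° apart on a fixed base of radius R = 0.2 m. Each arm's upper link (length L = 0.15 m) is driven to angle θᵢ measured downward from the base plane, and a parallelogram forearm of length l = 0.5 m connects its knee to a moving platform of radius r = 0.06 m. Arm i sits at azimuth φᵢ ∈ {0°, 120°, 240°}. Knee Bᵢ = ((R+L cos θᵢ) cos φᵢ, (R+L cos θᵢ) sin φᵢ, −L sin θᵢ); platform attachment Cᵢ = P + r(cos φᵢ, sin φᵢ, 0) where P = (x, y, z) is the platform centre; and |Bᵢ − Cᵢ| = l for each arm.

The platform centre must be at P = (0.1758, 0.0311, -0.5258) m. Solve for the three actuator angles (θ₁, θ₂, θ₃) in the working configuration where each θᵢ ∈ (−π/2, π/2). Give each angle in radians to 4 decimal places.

φ1=0.0° → target in arm frame (0.1758, 0.0311)
  e−x'=-0.0358;  (l²−L²−(e−x')²−y'²−z²)/2L = -0.1707
  θ1 = atan2(B,A) + arccos(C/0.5270) = 0.2619
rotate P by −φ2: (-0.0610, -0.1678, -0.5258)
  A cos θ + B sin θ = C:  0.2010·cos θ + -0.5258·sin θ = -0.3917
  γ=atan2(-0.5258,0.2010)=-1.2057;  ψ=arccos(-0.6959)=2.3404;  θ2=γ+ψ≈1.1347
φ3=240.0° → target in arm frame (-0.1148, 0.1367)
  e−x'=0.2548;  (l²−L²−(e−x')²−y'²−z²)/2L = -0.4420
  γ=atan2(-0.5258,0.2548)=-1.1195;  ψ=arccos(-0.7564)=2.4286;  θ3=γ+ψ≈1.3091

θ₁ = 0.2619, θ₂ = 1.1347, θ₃ = 1.3091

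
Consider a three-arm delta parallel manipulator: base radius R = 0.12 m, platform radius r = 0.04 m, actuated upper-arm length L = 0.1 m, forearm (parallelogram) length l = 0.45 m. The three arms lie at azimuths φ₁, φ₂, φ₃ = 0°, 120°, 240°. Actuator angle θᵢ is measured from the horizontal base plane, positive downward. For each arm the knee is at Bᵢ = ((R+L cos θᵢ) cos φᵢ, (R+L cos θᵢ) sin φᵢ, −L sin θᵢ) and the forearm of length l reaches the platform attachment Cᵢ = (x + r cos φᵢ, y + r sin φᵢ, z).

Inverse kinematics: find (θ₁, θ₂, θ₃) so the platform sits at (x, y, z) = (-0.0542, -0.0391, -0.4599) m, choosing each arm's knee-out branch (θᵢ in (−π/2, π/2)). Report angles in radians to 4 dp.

rotate P by −φ1: (-0.0542, -0.0391, -0.4599)
  A cos θ + B sin θ = C:  0.1342·cos θ + -0.4599·sin θ = -0.1927
  √(A²+B²)=0.4791;  θ1 = -1.2869+1.9848 ≈ 0.6979
φ2=120.0° → target in arm frame (-0.0068, 0.0665)
  A cos θ + B sin θ = C:  0.0868·cos θ + -0.4599·sin θ = -0.1548
  θ2 = atan2(B,A) + arccos(C/0.4680) = 0.5235
rotate P by −φ3: (0.0610, -0.0274, -0.4599)
  A=0.0190, B=-0.4599, C=(l²−L²−A²−y'²−z²)/(2L)=-0.1006
  θ3 = atan2(B,A) + arccos(C/0.4603) = 0.2617

θ₁ = 0.6979, θ₂ = 0.5235, θ₃ = 0.2617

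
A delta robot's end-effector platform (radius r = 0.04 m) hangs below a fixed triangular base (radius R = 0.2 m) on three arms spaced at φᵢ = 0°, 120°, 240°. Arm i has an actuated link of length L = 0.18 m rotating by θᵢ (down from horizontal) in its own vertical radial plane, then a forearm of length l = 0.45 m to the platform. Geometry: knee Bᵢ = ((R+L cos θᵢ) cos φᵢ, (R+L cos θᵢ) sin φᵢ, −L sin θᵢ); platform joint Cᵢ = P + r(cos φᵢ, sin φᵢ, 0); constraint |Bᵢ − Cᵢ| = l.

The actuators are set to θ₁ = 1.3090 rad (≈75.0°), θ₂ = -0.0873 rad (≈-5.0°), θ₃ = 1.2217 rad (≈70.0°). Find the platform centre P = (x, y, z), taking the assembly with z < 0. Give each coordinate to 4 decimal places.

arm 1 at φ=0.0°: ρ1 = 0.2066;  S1 = (0.2066, 0.0000, -0.1739)
S2 = (0.3393·cos120.0°, 0.3393·sin120.0°, 0.0157) = (-0.1697, 0.2939, 0.0157)
φ3=240.0°: virtual centre (-0.1108, -0.1919, -0.1691), radius l
eliminate P² terms by subtracting sphere 1 from 2 and 3
plane₁₂: -0.7525x+0.5877y+0.3791z = 0.0425
Cramer: x(z) = -0.0289+0.2282z;  y(z) = 0.0353-0.3529z
sphere 1 gives Az²+Bz+C=0 with A=1.1766, B=0.2153, C=-0.1156;  B²−4AC=0.5903;  roots -0.4180, 0.2350;  negative root z = -0.4180
x = -0.1243, y = 0.1828

(-0.1243, 0.1828, -0.4180)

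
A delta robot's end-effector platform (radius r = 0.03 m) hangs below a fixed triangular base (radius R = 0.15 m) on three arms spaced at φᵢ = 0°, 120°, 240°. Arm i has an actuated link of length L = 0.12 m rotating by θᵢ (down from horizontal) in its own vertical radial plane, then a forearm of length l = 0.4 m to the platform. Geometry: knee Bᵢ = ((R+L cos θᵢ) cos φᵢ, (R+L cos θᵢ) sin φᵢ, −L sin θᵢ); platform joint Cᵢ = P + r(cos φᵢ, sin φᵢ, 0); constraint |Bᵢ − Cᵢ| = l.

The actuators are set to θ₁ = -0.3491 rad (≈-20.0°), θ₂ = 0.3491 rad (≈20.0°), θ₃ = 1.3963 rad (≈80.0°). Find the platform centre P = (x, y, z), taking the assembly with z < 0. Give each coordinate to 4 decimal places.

centre 1 = (0.2328·cos0.0°, 0.2328·sin0.0°, 0.0410) = (0.2328, 0.0000, 0.0410)
φ2=120.0°: virtual centre (-0.1164, 0.2016, -0.0410), radius l
φ3=240.0°: virtual centre (-0.0704, -0.1220, -0.1182), radius l
subtract pairs → two planes through P
linear system: -0.6983x+0.4032y = 0.0000−-0.1642z; -0.6064x+-0.2439y = -0.0221−-0.3184z
det = 0.4148;  x = 0.0214+-0.4061z,  y = 0.0371+-0.2961z
quadratic in z: (1.2526)z²+(0.0675)z+(-0.1123)=0, √Δ=0.7531 → z ∈ {-0.3276, 0.2737}; z = -0.3276 (taking z<0)
x = 0.1545, y = 0.1341

(0.1545, 0.1341, -0.3276)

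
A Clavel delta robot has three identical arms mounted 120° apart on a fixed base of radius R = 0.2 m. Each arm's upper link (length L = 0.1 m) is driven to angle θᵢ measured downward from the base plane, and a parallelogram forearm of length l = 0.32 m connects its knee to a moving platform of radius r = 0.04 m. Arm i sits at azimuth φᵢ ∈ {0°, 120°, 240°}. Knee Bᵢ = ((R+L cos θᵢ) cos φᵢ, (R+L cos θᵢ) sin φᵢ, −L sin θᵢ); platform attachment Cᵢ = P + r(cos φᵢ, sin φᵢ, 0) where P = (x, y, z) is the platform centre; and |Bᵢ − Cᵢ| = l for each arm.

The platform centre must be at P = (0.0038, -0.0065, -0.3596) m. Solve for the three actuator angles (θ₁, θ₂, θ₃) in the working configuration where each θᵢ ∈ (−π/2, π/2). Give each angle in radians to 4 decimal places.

θ₁ = 1.3084, θ₂ = 1.3956, θ₃ = 1.3089

arm 1 (φ=0.0°): x'=0.0038, y'=-0.0065
  A cos θ + B sin θ = C:  0.1562·cos θ + -0.3596·sin θ = -0.3068
  √(A²+B²)=0.3921;  θ1 = -1.1610+2.4694 ≈ 1.3084
arm 2 (φ=120.0°): x'=-0.0075, y'=0.0000
  e−x'=0.1675;  (l²−L²−(e−x')²−y'²−z²)/2L = -0.3249
  θ2 = atan2(B,A) + arccos(C/0.3967) = 1.3956
arm 3 (φ=240.0°): x'=0.0037, y'=0.0065
  A=0.1563, B=-0.3596, C=(l²−L²−A²−y'²−z²)/(2L)=-0.3069
  γ=atan2(-0.3596,0.1563)=-1.1608;  ψ=arccos(-0.7827)=2.4697;  θ3=γ+ψ≈1.3089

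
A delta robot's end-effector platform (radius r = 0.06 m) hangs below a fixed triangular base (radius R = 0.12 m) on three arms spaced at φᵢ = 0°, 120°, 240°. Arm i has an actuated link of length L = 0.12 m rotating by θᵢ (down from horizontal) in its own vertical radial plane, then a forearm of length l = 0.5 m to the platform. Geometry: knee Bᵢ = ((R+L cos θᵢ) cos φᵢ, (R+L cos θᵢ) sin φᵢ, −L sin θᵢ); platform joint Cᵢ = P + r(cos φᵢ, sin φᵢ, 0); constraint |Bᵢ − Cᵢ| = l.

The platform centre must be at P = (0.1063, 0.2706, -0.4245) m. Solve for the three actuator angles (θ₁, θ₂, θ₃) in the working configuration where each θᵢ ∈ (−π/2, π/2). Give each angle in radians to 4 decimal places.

θ₁ = 0.0875, θ₂ = -0.1743, θ₃ = 1.2218

φ1=0.0° → target in arm frame (0.1063, 0.2706)
  A=-0.0463, B=-0.4245, C=(l²−L²−A²−y'²−z²)/(2L)=-0.0832
  θ1 = atan2(B,A) + arccos(C/0.4270) = 0.0875
rotate P by −φ2: (0.1812, -0.2274, -0.4245)
  A=-0.1212, B=-0.4245, C=(l²−L²−A²−y'²−z²)/(2L)=-0.0458
  γ=atan2(-0.4245,-0.1212)=-1.8489;  ψ=arccos(-0.1036)=1.6746;  θ2=γ+ψ≈-0.1743
arm 3 (φ=240.0°): x'=-0.2875, y'=-0.0432
  A=0.3475, B=-0.4245, C=(l²−L²−A²−y'²−z²)/(2L)=-0.2801
  γ=atan2(-0.4245,0.3475)=-0.8848;  ψ=arccos(-0.5106)=2.1067;  θ3=γ+ψ≈1.2218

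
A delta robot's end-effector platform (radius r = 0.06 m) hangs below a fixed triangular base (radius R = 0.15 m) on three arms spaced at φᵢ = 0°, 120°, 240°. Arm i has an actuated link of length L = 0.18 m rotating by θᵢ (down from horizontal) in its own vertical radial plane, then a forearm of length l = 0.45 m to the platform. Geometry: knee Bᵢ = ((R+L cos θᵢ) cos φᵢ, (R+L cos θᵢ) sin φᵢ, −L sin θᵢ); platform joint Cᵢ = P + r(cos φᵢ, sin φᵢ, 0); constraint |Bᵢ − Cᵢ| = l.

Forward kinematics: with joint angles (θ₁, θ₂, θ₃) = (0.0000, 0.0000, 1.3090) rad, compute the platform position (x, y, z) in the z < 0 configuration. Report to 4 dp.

(0.1369, 0.2371, -0.3586)

arm 1 at φ=0.0°: (R−r)+L cos θ1 = 0.2700;  S1 = (0.2700, 0.0000, 0.0000)
arm 2 at φ=120.0°: (R−r)+L cos θ2 = 0.2700;  S2 = (-0.1350, 0.2338, 0.0000)
arm 3 at φ=240.0°: (R−r)+L cos θ3 = 0.1366;  S3 = (-0.0683, -0.1183, -0.1739)
|S₂|²−|S₁|² = 0.0000;  |S₃|²−|S₁|² = -0.0240
linear system: -0.8100x+0.4677y = 0.0000−0.0000z; -0.6766x+-0.2366y = -0.0240−-0.3477z
det = 0.5080;  x = 0.0221+-0.3201z,  y = 0.0383+-0.5544z
quadratic in z: (1.4098)z²+(0.1162)z+(-0.1396)=0, √Δ=0.8948 → z ∈ {-0.3586, 0.2761}; z = -0.3586 (taking z<0)
x = 0.1369, y = 0.2371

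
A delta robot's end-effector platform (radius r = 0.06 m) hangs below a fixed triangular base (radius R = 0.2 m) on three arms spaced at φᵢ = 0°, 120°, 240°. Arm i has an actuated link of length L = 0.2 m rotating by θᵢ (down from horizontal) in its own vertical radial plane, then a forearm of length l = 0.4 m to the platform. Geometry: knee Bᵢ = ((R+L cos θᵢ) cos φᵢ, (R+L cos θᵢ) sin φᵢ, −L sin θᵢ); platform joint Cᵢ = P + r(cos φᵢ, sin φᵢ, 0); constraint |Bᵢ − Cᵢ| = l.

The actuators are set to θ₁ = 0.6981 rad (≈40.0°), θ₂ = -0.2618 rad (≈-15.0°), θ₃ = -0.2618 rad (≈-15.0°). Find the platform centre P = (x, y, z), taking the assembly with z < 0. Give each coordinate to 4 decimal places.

(-0.0970, 0.0000, -0.2164)

arm 1 at φ=0.0°: e+L cos θ1 = 0.2932;  S1 = (0.2932, 0.0000, -0.1286)
S2 = (0.3332·cos120.0°, 0.3332·sin120.0°, 0.0518) = (-0.1666, 0.2885, 0.0518)
arm 3 at φ=240.0°: e+L cos θ3 = 0.3332;  S3 = (-0.1666, -0.2885, 0.0518)
|S₂|²−|S₁|² = 0.0112;  |S₃|²−|S₁|² = 0.0112
plane₁₂: -0.9196x+0.5771y+0.3606z = 0.0112
det = 1.0614;  x = -0.0122+0.3922z,  y = 0.0000+0.0000z
into |P−S₁|² = l²: 1.1538z² + 0.0176z + -0.0502 = 0;  Δ = 0.2321;  z = -0.2164 or 0.2011 → z<0 root = -0.2164
x = -0.0970, y = 0.0000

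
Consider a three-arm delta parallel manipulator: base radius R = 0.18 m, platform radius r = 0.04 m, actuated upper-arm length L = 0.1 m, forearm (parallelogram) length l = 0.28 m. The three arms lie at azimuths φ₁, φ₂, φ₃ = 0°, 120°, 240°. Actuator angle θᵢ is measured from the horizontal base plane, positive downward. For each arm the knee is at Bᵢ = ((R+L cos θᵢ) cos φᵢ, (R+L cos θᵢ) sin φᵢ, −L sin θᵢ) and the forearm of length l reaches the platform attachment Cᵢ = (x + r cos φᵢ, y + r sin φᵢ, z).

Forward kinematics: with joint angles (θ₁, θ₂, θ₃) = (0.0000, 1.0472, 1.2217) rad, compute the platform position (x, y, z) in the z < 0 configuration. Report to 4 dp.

(0.0890, 0.0147, -0.2353)

φ1=0.0°: virtual centre (0.2400, 0.0000, 0.0000), radius l
centre 2 = (0.1900·cos120.0°, 0.1900·sin120.0°, -0.0866) = (-0.0950, 0.1645, -0.0866)
φ3=240.0°: virtual centre (-0.0871, -0.1509, -0.0940), radius l
|centre ₂|²−|centre ₁|² = -0.0140;  |centre ₃|²−|centre ₁|² = -0.0184
linear system: -0.6700x+0.3291y = -0.0140−-0.1732z; -0.6542x+-0.3017y = -0.0184−-0.1879z
det = 0.4175;  x = 0.0246+-0.2733z,  y = 0.0076+-0.0302z
sphere 1 gives Az²+Bz+C=0 with A=1.0756, B=0.1173, C=-0.0320;  B²−4AC=0.1513;  roots -0.2353, 0.1263;  negative root z = -0.2353
x = 0.0890, y = 0.0147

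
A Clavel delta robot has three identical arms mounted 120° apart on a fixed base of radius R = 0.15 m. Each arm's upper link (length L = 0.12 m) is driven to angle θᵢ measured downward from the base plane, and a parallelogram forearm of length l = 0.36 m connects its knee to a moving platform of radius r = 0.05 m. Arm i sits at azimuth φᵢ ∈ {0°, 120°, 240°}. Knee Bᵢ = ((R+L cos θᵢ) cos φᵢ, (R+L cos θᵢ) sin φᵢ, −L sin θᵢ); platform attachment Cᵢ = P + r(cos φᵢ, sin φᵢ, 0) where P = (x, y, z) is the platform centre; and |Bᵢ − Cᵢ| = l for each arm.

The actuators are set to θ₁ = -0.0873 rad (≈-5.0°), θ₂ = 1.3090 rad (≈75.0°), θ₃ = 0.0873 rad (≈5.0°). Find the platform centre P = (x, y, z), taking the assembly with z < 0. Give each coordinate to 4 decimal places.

(0.1040, -0.1474, -0.2970)

φ1=0.0°: virtual centre (0.2195, 0.0000, 0.0105), radius l
arm 2 at φ=120.0°: ρ2 = 0.1311;  centre 2 = (-0.0655, 0.1135, -0.1159)
arm 3 at φ=240.0°: ρ3 = 0.2195;  centre 3 = (-0.1098, -0.1901, -0.0105)
eliminate P² terms by subtracting sphere 1 from 2 and 3
[-0.5701 0.2270 -0.2527]·P = -0.0177;  [-0.6586 -0.3803 -0.0419]·P = 0.0000
det = 0.3663;  x = 0.0184+-0.2883z,  y = -0.0318+0.3893z
quadratic in z: (1.2347)z²+(0.0703)z+(-0.0880)=0, √Δ=0.6630 → z ∈ {-0.2970, 0.2400}; z = -0.2970 (taking z<0)
x = 0.1040, y = -0.1474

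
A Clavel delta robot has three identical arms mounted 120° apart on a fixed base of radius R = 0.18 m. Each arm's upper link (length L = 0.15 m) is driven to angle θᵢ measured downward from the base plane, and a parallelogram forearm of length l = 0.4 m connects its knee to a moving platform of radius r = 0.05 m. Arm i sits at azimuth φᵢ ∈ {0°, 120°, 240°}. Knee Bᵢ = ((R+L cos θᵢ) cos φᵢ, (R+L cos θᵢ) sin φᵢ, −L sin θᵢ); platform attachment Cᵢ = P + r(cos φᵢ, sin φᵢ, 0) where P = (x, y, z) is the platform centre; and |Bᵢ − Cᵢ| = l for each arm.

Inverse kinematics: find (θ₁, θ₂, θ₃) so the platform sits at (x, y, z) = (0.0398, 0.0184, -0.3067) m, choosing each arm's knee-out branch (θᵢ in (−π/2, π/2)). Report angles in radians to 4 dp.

θ₁ = -0.0871, θ₂ = 0.1747, θ₃ = 0.3489

arm 1 (φ=0.0°): x'=0.0398, y'=0.0184
  A=0.0902, B=-0.3067, C=(l²−L²−A²−y'²−z²)/(2L)=0.1165
  γ=atan2(-0.3067,0.0902)=-1.2848;  ψ=arccos(0.3645)=1.1977;  θ1=γ+ψ≈-0.0871
φ2=120.0° → target in arm frame (-0.0040, -0.0437)
  A cos θ + B sin θ = C:  0.1340·cos θ + -0.3067·sin θ = 0.0786
  θ2 = atan2(B,A) + arccos(C/0.3347) = 0.1747
rotate P by −φ3: (-0.0358, 0.0253, -0.3067)
  A cos θ + B sin θ = C:  0.1658·cos θ + -0.3067·sin θ = 0.0510
  γ=atan2(-0.3067,0.1658)=-1.0751;  ψ=arccos(0.1462)=1.4240;  θ3=γ+ψ≈0.3489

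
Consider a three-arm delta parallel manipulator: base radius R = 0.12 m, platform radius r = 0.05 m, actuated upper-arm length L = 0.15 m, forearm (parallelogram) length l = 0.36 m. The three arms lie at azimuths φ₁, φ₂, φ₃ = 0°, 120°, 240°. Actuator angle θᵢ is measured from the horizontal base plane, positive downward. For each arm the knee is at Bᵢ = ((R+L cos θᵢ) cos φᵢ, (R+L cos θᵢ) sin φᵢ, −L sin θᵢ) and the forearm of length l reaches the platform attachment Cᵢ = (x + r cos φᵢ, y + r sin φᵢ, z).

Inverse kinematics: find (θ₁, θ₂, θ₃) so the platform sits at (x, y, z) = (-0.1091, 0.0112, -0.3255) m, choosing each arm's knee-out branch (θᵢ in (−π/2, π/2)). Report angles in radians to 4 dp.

rotate P by −φ1: (-0.1091, 0.0112, -0.3255)
  A cos θ + B sin θ = C:  0.1791·cos θ + -0.3255·sin θ = -0.1035
  √(A²+B²)=0.3715;  θ1 = -1.0678+1.8531 ≈ 0.7854
arm 2 (φ=120.0°): x'=0.0642, y'=0.0889
  e−x'=0.0058;  (l²−L²−(e−x')²−y'²−z²)/2L = -0.0226
  γ=atan2(-0.3255,0.0058)=-1.5531;  ψ=arccos(-0.0695)=1.6403;  θ2=γ+ψ≈0.0872
rotate P by −φ3: (0.0449, -0.1001, -0.3255)
  A cos θ + B sin θ = C:  0.0251·cos θ + -0.3255·sin θ = -0.0317
  √(A²+B²)=0.3265;  θ3 = -1.4937+1.6679 ≈ 0.1743

θ₁ = 0.7854, θ₂ = 0.0872, θ₃ = 0.1743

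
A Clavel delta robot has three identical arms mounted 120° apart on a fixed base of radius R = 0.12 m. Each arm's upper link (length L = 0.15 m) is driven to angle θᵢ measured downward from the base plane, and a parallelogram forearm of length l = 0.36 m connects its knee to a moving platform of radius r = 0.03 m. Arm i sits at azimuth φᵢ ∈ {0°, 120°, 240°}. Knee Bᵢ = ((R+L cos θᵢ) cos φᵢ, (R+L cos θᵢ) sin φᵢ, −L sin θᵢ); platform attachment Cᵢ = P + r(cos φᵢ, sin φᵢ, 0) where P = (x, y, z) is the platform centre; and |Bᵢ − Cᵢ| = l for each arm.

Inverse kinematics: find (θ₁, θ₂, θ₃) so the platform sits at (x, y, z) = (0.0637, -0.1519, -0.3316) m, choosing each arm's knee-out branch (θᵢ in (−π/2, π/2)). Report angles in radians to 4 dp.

θ₁ = 0.3492, θ₂ = 1.2219, θ₃ = 0.1746

rotate P by −φ1: (0.0637, -0.1519, -0.3316)
  A cos θ + B sin θ = C:  0.0263·cos θ + -0.3316·sin θ = -0.0887
  γ=atan2(-0.3316,0.0263)=-1.4916;  ψ=arccos(-0.2668)=1.8409;  θ1=γ+ψ≈0.3492
φ2=120.0° → target in arm frame (-0.1634, 0.0208)
  A=0.2534, B=-0.3316, C=(l²−L²−A²−y'²−z²)/(2L)=-0.2250
  γ=atan2(-0.3316,0.2534)=-0.9183;  ψ=arccos(-0.5391)=2.1402;  θ2=γ+ψ≈1.2219
arm 3 (φ=240.0°): x'=0.0997, y'=0.1311
  e−x'=-0.0097;  (l²−L²−(e−x')²−y'²−z²)/2L = -0.0671
  √(A²+B²)=0.3317;  θ3 = -1.6000+1.7746 ≈ 0.1746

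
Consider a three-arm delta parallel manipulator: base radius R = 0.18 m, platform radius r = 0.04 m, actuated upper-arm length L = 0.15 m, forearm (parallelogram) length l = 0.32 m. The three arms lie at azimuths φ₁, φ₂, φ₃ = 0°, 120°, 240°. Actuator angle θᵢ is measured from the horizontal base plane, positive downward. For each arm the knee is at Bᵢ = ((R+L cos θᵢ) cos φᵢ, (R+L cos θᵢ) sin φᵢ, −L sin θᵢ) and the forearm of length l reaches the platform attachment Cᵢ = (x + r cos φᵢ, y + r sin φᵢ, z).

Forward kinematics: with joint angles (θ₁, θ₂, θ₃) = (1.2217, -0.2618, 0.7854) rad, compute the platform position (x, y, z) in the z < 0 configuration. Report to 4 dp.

(-0.1047, 0.0805, -0.2320)

O1 = (0.1913·cos0.0°, 0.1913·sin0.0°, -0.1410) = (0.1913, 0.0000, -0.1410)
O2 = (0.2849·cos120.0°, 0.2849·sin120.0°, 0.0388) = (-0.1424, 0.2467, 0.0388)
O3 = (0.2461·cos240.0°, 0.2461·sin240.0°, -0.1061) = (-0.1230, -0.2131, -0.1061)
|O₂|²−|O₁|² = 0.0262;  |O₃|²−|O₁|² = 0.0153
plane₁₂: -0.6675x+0.4934y+0.3596z = 0.0262
Cramer: x(z) = -0.0315+0.3156z;  y(z) = 0.0105-0.3018z
sphere 1 gives Az²+Bz+C=0 with A=1.1907, B=0.1350, C=-0.0328;  B²−4AC=0.1743;  roots -0.2320, 0.1187;  negative root z = -0.2320
x = -0.1047, y = 0.0805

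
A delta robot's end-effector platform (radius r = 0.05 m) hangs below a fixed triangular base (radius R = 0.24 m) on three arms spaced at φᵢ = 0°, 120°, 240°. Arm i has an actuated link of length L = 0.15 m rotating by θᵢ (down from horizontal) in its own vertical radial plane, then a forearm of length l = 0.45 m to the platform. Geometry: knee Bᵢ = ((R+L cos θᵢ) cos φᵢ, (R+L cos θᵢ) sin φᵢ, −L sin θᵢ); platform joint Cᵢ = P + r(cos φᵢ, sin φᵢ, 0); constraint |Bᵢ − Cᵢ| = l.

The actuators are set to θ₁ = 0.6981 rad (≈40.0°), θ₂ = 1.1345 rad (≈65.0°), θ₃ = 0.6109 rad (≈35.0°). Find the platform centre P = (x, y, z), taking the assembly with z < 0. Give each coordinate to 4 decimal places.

φ1=0.0°: virtual centre (0.3049, 0.0000, -0.0964), radius l
arm 2 at φ=120.0°: ρ2 = 0.2534;  S2 = (-0.1267, 0.2194, -0.1359)
arm 3 at φ=240.0°: ρ3 = 0.3129;  S3 = (-0.1564, -0.2710, -0.0860)
subtract pairs → two planes through P
[-0.8632 0.4389 -0.0791]·P = -0.0196;  [-0.9227 -0.5419 0.0207]·P = 0.0030
Cramer: x(z) = 0.0106-0.0387z;  y(z) = -0.0237+0.1041z
into |P−S₁|² = l²: 1.0123z² + 0.2107z + -0.1060 = 0;  Δ = 0.4738;  z = -0.4440 or 0.2359 → z<0 root = -0.4440
x = 0.0278, y = -0.0699

(0.0278, -0.0699, -0.4440)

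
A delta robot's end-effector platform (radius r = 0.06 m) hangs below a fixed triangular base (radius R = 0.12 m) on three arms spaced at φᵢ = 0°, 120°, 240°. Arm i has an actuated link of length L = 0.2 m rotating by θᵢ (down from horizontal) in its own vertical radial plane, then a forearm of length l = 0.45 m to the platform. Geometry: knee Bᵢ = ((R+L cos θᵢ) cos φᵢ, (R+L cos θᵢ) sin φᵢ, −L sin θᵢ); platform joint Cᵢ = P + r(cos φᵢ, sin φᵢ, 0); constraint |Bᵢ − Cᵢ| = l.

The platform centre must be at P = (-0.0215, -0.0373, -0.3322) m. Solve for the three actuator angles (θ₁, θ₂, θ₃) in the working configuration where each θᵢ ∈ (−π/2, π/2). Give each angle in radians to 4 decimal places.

arm 1 (φ=0.0°): x'=-0.0215, y'=-0.0373
  A cos θ + B sin θ = C:  0.0815·cos θ + -0.3322·sin θ = 0.1103
  γ=atan2(-0.3322,0.0815)=-1.3302;  ψ=arccos(0.3224)=1.2425;  θ1=γ+ψ≈-0.0877
arm 2 (φ=120.0°): x'=-0.0216, y'=0.0373
  A cos θ + B sin θ = C:  0.0816·cos θ + -0.3322·sin θ = 0.1103
  θ2 = atan2(B,A) + arccos(C/0.3421) = -0.0875
φ3=240.0° → target in arm frame (0.0431, 0.0000)
  A=0.0169, B=-0.3322, C=(l²−L²−A²−y'²−z²)/(2L)=0.1296
  √(A²+B²)=0.3326;  θ3 = -1.5198+1.1704 ≈ -0.3494

θ₁ = -0.0877, θ₂ = -0.0875, θ₃ = -0.3494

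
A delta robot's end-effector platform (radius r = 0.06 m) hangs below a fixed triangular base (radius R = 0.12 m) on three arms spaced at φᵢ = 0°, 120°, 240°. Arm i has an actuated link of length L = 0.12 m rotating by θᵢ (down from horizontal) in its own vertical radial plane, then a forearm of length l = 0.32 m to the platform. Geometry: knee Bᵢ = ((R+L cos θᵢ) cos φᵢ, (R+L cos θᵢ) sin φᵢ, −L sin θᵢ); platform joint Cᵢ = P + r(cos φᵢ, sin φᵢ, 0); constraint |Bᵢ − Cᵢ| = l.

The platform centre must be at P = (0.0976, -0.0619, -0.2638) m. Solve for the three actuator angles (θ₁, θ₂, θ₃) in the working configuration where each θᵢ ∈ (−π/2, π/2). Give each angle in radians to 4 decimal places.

θ₁ = -0.3489, θ₂ = 0.6981, θ₃ = 0.1749

arm 1 (φ=0.0°): x'=0.0976, y'=-0.0619
  A cos θ + B sin θ = C:  -0.0376·cos θ + -0.2638·sin θ = 0.0549
  √(A²+B²)=0.2665;  θ1 = -1.7124+1.3635 ≈ -0.3489
φ2=120.0° → target in arm frame (-0.1024, -0.0536)
  A=0.1624, B=-0.2638, C=(l²−L²−A²−y'²−z²)/(2L)=-0.0452
  γ=atan2(-0.2638,0.1624)=-1.0190;  ψ=arccos(-0.1458)=1.7171;  θ2=γ+ψ≈0.6981
φ3=240.0° → target in arm frame (0.0048, 0.1155)
  A=0.0552, B=-0.2638, C=(l²−L²−A²−y'²−z²)/(2L)=0.0085
  θ3 = atan2(B,A) + arccos(C/0.2695) = 0.1749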